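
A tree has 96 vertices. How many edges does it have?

A tree on n vertices always has exactly n - 1 edges.
For n = 96: edges = 96 - 1 = 95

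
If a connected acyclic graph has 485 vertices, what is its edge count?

A tree on n vertices always has exactly n - 1 edges.
For n = 485: edges = 485 - 1 = 484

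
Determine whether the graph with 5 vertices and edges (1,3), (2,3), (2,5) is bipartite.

Step 1: Attempt 2-coloring using BFS:
  Start at vertex 1, assign color 0
  Color vertex 3 with color 1 (neighbor of 1)
  Color vertex 2 with color 0 (neighbor of 3)
  Color vertex 5 with color 1 (neighbor of 2)
  Start new component at vertex 4, assign color 0

Step 2: 2-coloring succeeded. No conflicts found.
  Set A (color 0): {1, 2, 4}
  Set B (color 1): {3, 5}

The graph is bipartite with partition {1, 2, 4}, {3, 5}.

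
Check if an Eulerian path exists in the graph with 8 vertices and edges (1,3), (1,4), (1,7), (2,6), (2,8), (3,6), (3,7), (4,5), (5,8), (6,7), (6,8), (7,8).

Step 1: Find the degree of each vertex:
  deg(1) = 3
  deg(2) = 2
  deg(3) = 3
  deg(4) = 2
  deg(5) = 2
  deg(6) = 4
  deg(7) = 4
  deg(8) = 4

Step 2: Count vertices with odd degree:
  Odd-degree vertices: 1, 3 (2 total)

Step 3: Apply Euler's theorem:
  - Eulerian circuit exists iff graph is connected and all vertices have even degree
  - Eulerian path exists iff graph is connected and has 0 or 2 odd-degree vertices

Graph is connected with exactly 2 odd-degree vertices (1, 3).
Eulerian path exists (starting and ending at the odd-degree vertices), but no Eulerian circuit.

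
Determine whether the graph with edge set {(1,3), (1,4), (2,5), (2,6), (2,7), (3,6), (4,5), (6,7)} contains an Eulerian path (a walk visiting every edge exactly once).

Step 1: Find the degree of each vertex:
  deg(1) = 2
  deg(2) = 3
  deg(3) = 2
  deg(4) = 2
  deg(5) = 2
  deg(6) = 3
  deg(7) = 2

Step 2: Count vertices with odd degree:
  Odd-degree vertices: 2, 6 (2 total)

Step 3: Apply Euler's theorem:
  - Eulerian circuit exists iff graph is connected and all vertices have even degree
  - Eulerian path exists iff graph is connected and has 0 or 2 odd-degree vertices

Graph is connected with exactly 2 odd-degree vertices (2, 6).
Eulerian path exists (starting and ending at the odd-degree vertices), but no Eulerian circuit.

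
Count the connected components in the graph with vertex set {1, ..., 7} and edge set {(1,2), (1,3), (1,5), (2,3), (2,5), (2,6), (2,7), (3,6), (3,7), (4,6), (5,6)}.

Step 1: Build adjacency list from edges:
  1: 2, 3, 5
  2: 1, 3, 5, 6, 7
  3: 1, 2, 6, 7
  4: 6
  5: 1, 2, 6
  6: 2, 3, 4, 5
  7: 2, 3

Step 2: Run BFS/DFS from vertex 1:
  Visited: {1, 2, 3, 5, 6, 7, 4}
  Reached 7 of 7 vertices

Step 3: All 7 vertices reached from vertex 1, so the graph is connected.
Number of connected components: 1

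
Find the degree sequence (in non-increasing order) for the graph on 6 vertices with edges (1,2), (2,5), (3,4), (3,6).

Step 1: Count edges incident to each vertex:
  deg(1) = 1 (neighbors: 2)
  deg(2) = 2 (neighbors: 1, 5)
  deg(3) = 2 (neighbors: 4, 6)
  deg(4) = 1 (neighbors: 3)
  deg(5) = 1 (neighbors: 2)
  deg(6) = 1 (neighbors: 3)

Step 2: Sort degrees in non-increasing order:
  Degrees: [1, 2, 2, 1, 1, 1] -> sorted: [2, 2, 1, 1, 1, 1]

Degree sequence: [2, 2, 1, 1, 1, 1]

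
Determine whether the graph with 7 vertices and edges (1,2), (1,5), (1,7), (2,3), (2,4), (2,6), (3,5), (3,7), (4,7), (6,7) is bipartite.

Step 1: Attempt 2-coloring using BFS:
  Start at vertex 1, assign color 0
  Color vertex 2 with color 1 (neighbor of 1)
  Color vertex 5 with color 1 (neighbor of 1)
  Color vertex 7 with color 1 (neighbor of 1)
  Color vertex 3 with color 0 (neighbor of 2)
  Color vertex 4 with color 0 (neighbor of 2)
  Color vertex 6 with color 0 (neighbor of 2)

Step 2: 2-coloring succeeded. No conflicts found.
  Set A (color 0): {1, 3, 4, 6}
  Set B (color 1): {2, 5, 7}

The graph is bipartite with partition {1, 3, 4, 6}, {2, 5, 7}.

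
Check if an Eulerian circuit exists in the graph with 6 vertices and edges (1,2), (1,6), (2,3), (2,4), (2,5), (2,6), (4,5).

Step 1: Find the degree of each vertex:
  deg(1) = 2
  deg(2) = 5
  deg(3) = 1
  deg(4) = 2
  deg(5) = 2
  deg(6) = 2

Step 2: Count vertices with odd degree:
  Odd-degree vertices: 2, 3 (2 total)

Step 3: Apply Euler's theorem:
  - Eulerian circuit exists iff graph is connected and all vertices have even degree
  - Eulerian path exists iff graph is connected and has 0 or 2 odd-degree vertices

Graph is connected with exactly 2 odd-degree vertices (2, 3).
Eulerian path exists (starting and ending at the odd-degree vertices), but no Eulerian circuit.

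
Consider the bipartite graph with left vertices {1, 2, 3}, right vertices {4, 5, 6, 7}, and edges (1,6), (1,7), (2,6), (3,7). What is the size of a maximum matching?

Step 1: List the neighbors of each left vertex:
  1: 6, 7
  2: 6
  3: 7

Step 2: Greedily match left vertices, then look for augmenting paths:
  Match 1 -- 6
  Match 3 -- 7
  No augmenting path remains.

Step 3: Verify this is maximum:
  Matching has size 2. The vertex set {6, 7} covers every edge and has size 2; any matching has at most one edge per cover vertex, so 2 is maximum (König's theorem).

Maximum matching: {(1,6), (3,7)}
Size: 2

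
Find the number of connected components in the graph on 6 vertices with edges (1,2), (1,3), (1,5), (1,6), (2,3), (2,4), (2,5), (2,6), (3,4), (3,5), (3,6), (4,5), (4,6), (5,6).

Step 1: Build adjacency list from edges:
  1: 2, 3, 5, 6
  2: 1, 3, 4, 5, 6
  3: 1, 2, 4, 5, 6
  4: 2, 3, 5, 6
  5: 1, 2, 3, 4, 6
  6: 1, 2, 3, 4, 5

Step 2: Run BFS/DFS from vertex 1:
  Visited: {1, 2, 3, 5, 6, 4}
  Reached 6 of 6 vertices

Step 3: All 6 vertices reached from vertex 1, so the graph is connected.
Number of connected components: 1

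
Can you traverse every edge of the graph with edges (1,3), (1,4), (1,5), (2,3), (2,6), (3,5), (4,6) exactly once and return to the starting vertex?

Step 1: Find the degree of each vertex:
  deg(1) = 3
  deg(2) = 2
  deg(3) = 3
  deg(4) = 2
  deg(5) = 2
  deg(6) = 2

Step 2: Count vertices with odd degree:
  Odd-degree vertices: 1, 3 (2 total)

Step 3: Apply Euler's theorem:
  - Eulerian circuit exists iff graph is connected and all vertices have even degree
  - Eulerian path exists iff graph is connected and has 0 or 2 odd-degree vertices

Graph is connected with exactly 2 odd-degree vertices (1, 3).
Eulerian path exists (starting and ending at the odd-degree vertices), but no Eulerian circuit.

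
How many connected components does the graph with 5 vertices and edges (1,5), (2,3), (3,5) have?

Step 1: Build adjacency list from edges:
  1: 5
  2: 3
  3: 2, 5
  4: (none)
  5: 1, 3

Step 2: Run BFS/DFS from vertex 1:
  Visited: {1, 5, 3, 2}
  Reached 4 of 5 vertices

Step 3: Only 4 of 5 vertices reached. Graph is disconnected.
Connected components: {1, 2, 3, 5}, {4}
Number of connected components: 2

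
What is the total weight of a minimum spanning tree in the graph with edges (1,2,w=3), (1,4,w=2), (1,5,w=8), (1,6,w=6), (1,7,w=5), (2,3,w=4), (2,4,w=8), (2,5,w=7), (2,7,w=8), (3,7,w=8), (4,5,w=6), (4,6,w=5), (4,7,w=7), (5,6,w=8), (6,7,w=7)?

Apply Kruskal's algorithm (sort edges by weight, add if no cycle):

Sorted edges by weight:
  (1,4) w=2
  (1,2) w=3
  (2,3) w=4
  (1,7) w=5
  (4,6) w=5
  (1,6) w=6
  (4,5) w=6
  (2,5) w=7
  (4,7) w=7
  (6,7) w=7
  (1,5) w=8
  (2,7) w=8
  (2,4) w=8
  (3,7) w=8
  (5,6) w=8

Add edge (1,4) w=2 -- no cycle. Running total: 2
Add edge (1,2) w=3 -- no cycle. Running total: 5
Add edge (2,3) w=4 -- no cycle. Running total: 9
Add edge (1,7) w=5 -- no cycle. Running total: 14
Add edge (4,6) w=5 -- no cycle. Running total: 19
Skip edge (1,6) w=6 -- would create cycle
Add edge (4,5) w=6 -- no cycle. Running total: 25

MST edges: (1,4,w=2), (1,2,w=3), (2,3,w=4), (1,7,w=5), (4,6,w=5), (4,5,w=6)
Total MST weight: 2 + 3 + 4 + 5 + 5 + 6 = 25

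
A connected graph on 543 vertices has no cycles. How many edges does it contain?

A tree on n vertices always has exactly n - 1 edges.
For n = 543: edges = 543 - 1 = 542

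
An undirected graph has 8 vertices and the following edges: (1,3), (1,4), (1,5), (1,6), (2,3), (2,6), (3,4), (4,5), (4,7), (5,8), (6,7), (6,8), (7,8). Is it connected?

Step 1: Build adjacency list from edges:
  1: 3, 4, 5, 6
  2: 3, 6
  3: 1, 2, 4
  4: 1, 3, 5, 7
  5: 1, 4, 8
  6: 1, 2, 7, 8
  7: 4, 6, 8
  8: 5, 6, 7

Step 2: Run BFS/DFS from vertex 1:
  Visited: {1, 3, 4, 5, 6, 2, 7, 8}
  Reached 8 of 8 vertices

Step 3: All 8 vertices reached from vertex 1, so the graph is connected.
Answer: Yes, the graph is connected.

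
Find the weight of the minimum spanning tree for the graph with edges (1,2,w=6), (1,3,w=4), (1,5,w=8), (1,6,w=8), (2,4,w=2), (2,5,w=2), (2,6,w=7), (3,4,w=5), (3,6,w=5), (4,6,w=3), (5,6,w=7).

Apply Kruskal's algorithm (sort edges by weight, add if no cycle):

Sorted edges by weight:
  (2,4) w=2
  (2,5) w=2
  (4,6) w=3
  (1,3) w=4
  (3,4) w=5
  (3,6) w=5
  (1,2) w=6
  (2,6) w=7
  (5,6) w=7
  (1,6) w=8
  (1,5) w=8

Add edge (2,4) w=2 -- no cycle. Running total: 2
Add edge (2,5) w=2 -- no cycle. Running total: 4
Add edge (4,6) w=3 -- no cycle. Running total: 7
Add edge (1,3) w=4 -- no cycle. Running total: 11
Add edge (3,4) w=5 -- no cycle. Running total: 16

MST edges: (2,4,w=2), (2,5,w=2), (4,6,w=3), (1,3,w=4), (3,4,w=5)
Total MST weight: 2 + 2 + 3 + 4 + 5 = 16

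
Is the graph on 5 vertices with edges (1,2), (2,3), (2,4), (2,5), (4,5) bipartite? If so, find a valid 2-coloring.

Step 1: Attempt 2-coloring using BFS:
  Start at vertex 1, assign color 0
  Color vertex 2 with color 1 (neighbor of 1)
  Color vertex 3 with color 0 (neighbor of 2)
  Color vertex 4 with color 0 (neighbor of 2)
  Color vertex 5 with color 0 (neighbor of 2)

Step 2: Conflict found! Vertices 4 and 5 are adjacent but have the same color.
This means the graph contains an odd cycle.

The graph is NOT bipartite.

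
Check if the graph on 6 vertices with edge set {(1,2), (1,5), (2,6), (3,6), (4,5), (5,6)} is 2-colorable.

Step 1: Attempt 2-coloring using BFS:
  Start at vertex 1, assign color 0
  Color vertex 2 with color 1 (neighbor of 1)
  Color vertex 5 with color 1 (neighbor of 1)
  Color vertex 6 with color 0 (neighbor of 2)
  Color vertex 4 with color 0 (neighbor of 5)
  Color vertex 3 with color 1 (neighbor of 6)

Step 2: 2-coloring succeeded. No conflicts found.
  Set A (color 0): {1, 4, 6}
  Set B (color 1): {2, 3, 5}

The graph is bipartite with partition {1, 4, 6}, {2, 3, 5}.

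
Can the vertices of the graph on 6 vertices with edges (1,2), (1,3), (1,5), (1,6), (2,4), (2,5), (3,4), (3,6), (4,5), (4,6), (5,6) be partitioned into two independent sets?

Step 1: Attempt 2-coloring using BFS:
  Start at vertex 1, assign color 0
  Color vertex 2 with color 1 (neighbor of 1)
  Color vertex 3 with color 1 (neighbor of 1)
  Color vertex 5 with color 1 (neighbor of 1)
  Color vertex 6 with color 1 (neighbor of 1)
  Color vertex 4 with color 0 (neighbor of 2)

Step 2: Conflict found! Vertices 2 and 5 are adjacent but have the same color.
This means the graph contains an odd cycle.

The graph is NOT bipartite.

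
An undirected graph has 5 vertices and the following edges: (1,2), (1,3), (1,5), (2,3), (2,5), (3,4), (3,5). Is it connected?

Step 1: Build adjacency list from edges:
  1: 2, 3, 5
  2: 1, 3, 5
  3: 1, 2, 4, 5
  4: 3
  5: 1, 2, 3

Step 2: Run BFS/DFS from vertex 1:
  Visited: {1, 2, 3, 5, 4}
  Reached 5 of 5 vertices

Step 3: All 5 vertices reached from vertex 1, so the graph is connected.
Answer: Yes, the graph is connected.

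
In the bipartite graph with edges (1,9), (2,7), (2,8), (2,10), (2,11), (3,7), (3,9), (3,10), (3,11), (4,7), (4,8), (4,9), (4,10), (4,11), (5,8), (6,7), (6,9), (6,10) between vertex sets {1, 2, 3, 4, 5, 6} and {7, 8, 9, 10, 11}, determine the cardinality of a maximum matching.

Step 1: List the neighbors of each left vertex:
  1: 9
  2: 7, 8, 10, 11
  3: 7, 9, 10, 11
  4: 7, 8, 9, 10, 11
  5: 8
  6: 7, 9, 10

Step 2: Greedily match left vertices, then look for augmenting paths:
  Match 1 -- 9
  Match 2 -- 7
  Match 3 -- 10
  Match 4 -- 11
  Match 5 -- 8
  No augmenting path remains.

Step 3: Verify this is maximum:
  Matching size 5 = min(|L|, |R|) = min(6, 5), which is an upper bound, so this matching is maximum.

Maximum matching: {(1,9), (2,7), (3,10), (4,11), (5,8)}
Size: 5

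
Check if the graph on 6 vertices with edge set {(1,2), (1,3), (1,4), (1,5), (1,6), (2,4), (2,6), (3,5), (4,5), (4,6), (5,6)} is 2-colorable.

Step 1: Attempt 2-coloring using BFS:
  Start at vertex 1, assign color 0
  Color vertex 2 with color 1 (neighbor of 1)
  Color vertex 3 with color 1 (neighbor of 1)
  Color vertex 4 with color 1 (neighbor of 1)
  Color vertex 5 with color 1 (neighbor of 1)
  Color vertex 6 with color 1 (neighbor of 1)

Step 2: Conflict found! Vertices 2 and 4 are adjacent but have the same color.
This means the graph contains an odd cycle.

The graph is NOT bipartite.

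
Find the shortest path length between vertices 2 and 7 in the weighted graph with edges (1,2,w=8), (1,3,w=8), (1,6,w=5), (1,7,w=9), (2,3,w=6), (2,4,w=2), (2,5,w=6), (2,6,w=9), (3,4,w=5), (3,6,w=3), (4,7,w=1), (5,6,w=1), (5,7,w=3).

Step 1: Build adjacency list with weights:
  1: 2(w=8), 3(w=8), 6(w=5), 7(w=9)
  2: 1(w=8), 3(w=6), 4(w=2), 5(w=6), 6(w=9)
  3: 1(w=8), 2(w=6), 4(w=5), 6(w=3)
  4: 2(w=2), 3(w=5), 7(w=1)
  5: 2(w=6), 6(w=1), 7(w=3)
  6: 1(w=5), 2(w=9), 3(w=3), 5(w=1)
  7: 1(w=9), 4(w=1), 5(w=3)

Step 2: Apply Dijkstra's algorithm from vertex 2:
  Visit vertex 2 (distance=0)
    Update dist[1] = 8
    Update dist[3] = 6
    Update dist[4] = 2
    Update dist[5] = 6
    Update dist[6] = 9
  Visit vertex 4 (distance=2)
    Update dist[7] = 3
  Visit vertex 7 (distance=3)

Step 3: Shortest path: 2 -> 4 -> 7
Total weight: 2 + 1 = 3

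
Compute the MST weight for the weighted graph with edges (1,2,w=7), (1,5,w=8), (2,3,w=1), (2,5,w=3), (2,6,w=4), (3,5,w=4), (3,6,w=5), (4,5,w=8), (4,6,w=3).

Apply Kruskal's algorithm (sort edges by weight, add if no cycle):

Sorted edges by weight:
  (2,3) w=1
  (2,5) w=3
  (4,6) w=3
  (2,6) w=4
  (3,5) w=4
  (3,6) w=5
  (1,2) w=7
  (1,5) w=8
  (4,5) w=8

Add edge (2,3) w=1 -- no cycle. Running total: 1
Add edge (2,5) w=3 -- no cycle. Running total: 4
Add edge (4,6) w=3 -- no cycle. Running total: 7
Add edge (2,6) w=4 -- no cycle. Running total: 11
Skip edge (3,5) w=4 -- would create cycle
Skip edge (3,6) w=5 -- would create cycle
Add edge (1,2) w=7 -- no cycle. Running total: 18

MST edges: (2,3,w=1), (2,5,w=3), (4,6,w=3), (2,6,w=4), (1,2,w=7)
Total MST weight: 1 + 3 + 3 + 4 + 7 = 18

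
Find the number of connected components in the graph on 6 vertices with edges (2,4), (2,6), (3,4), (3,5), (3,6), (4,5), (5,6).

Step 1: Build adjacency list from edges:
  1: (none)
  2: 4, 6
  3: 4, 5, 6
  4: 2, 3, 5
  5: 3, 4, 6
  6: 2, 3, 5

Step 2: Run BFS/DFS from vertex 1:
  Visited: {1}
  Reached 1 of 6 vertices

Step 3: Only 1 of 6 vertices reached. Graph is disconnected.
Connected components: {1}, {2, 3, 4, 5, 6}
Number of connected components: 2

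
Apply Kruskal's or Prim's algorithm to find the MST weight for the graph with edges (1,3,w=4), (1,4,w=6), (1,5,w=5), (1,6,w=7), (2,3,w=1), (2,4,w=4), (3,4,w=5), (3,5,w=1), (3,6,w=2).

Apply Kruskal's algorithm (sort edges by weight, add if no cycle):

Sorted edges by weight:
  (2,3) w=1
  (3,5) w=1
  (3,6) w=2
  (1,3) w=4
  (2,4) w=4
  (1,5) w=5
  (3,4) w=5
  (1,4) w=6
  (1,6) w=7

Add edge (2,3) w=1 -- no cycle. Running total: 1
Add edge (3,5) w=1 -- no cycle. Running total: 2
Add edge (3,6) w=2 -- no cycle. Running total: 4
Add edge (1,3) w=4 -- no cycle. Running total: 8
Add edge (2,4) w=4 -- no cycle. Running total: 12

MST edges: (2,3,w=1), (3,5,w=1), (3,6,w=2), (1,3,w=4), (2,4,w=4)
Total MST weight: 1 + 1 + 2 + 4 + 4 = 12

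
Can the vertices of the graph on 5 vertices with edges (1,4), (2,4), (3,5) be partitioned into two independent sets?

Step 1: Attempt 2-coloring using BFS:
  Start at vertex 1, assign color 0
  Color vertex 4 with color 1 (neighbor of 1)
  Color vertex 2 with color 0 (neighbor of 4)
  Start new component at vertex 3, assign color 0
  Color vertex 5 with color 1 (neighbor of 3)

Step 2: 2-coloring succeeded. No conflicts found.
  Set A (color 0): {1, 2, 3}
  Set B (color 1): {4, 5}

The graph is bipartite with partition {1, 2, 3}, {4, 5}.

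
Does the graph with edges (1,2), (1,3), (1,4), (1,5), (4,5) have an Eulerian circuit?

Step 1: Find the degree of each vertex:
  deg(1) = 4
  deg(2) = 1
  deg(3) = 1
  deg(4) = 2
  deg(5) = 2

Step 2: Count vertices with odd degree:
  Odd-degree vertices: 2, 3 (2 total)

Step 3: Apply Euler's theorem:
  - Eulerian circuit exists iff graph is connected and all vertices have even degree
  - Eulerian path exists iff graph is connected and has 0 or 2 odd-degree vertices

Graph is connected with exactly 2 odd-degree vertices (2, 3).
Eulerian path exists (starting and ending at the odd-degree vertices), but no Eulerian circuit.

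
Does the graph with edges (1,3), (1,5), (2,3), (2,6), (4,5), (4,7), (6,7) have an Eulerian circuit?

Step 1: Find the degree of each vertex:
  deg(1) = 2
  deg(2) = 2
  deg(3) = 2
  deg(4) = 2
  deg(5) = 2
  deg(6) = 2
  deg(7) = 2

Step 2: Count vertices with odd degree:
  All vertices have even degree (0 odd-degree vertices)

Step 3: Apply Euler's theorem:
  - Eulerian circuit exists iff graph is connected and all vertices have even degree
  - Eulerian path exists iff graph is connected and has 0 or 2 odd-degree vertices

Graph is connected with 0 odd-degree vertices.
Both Eulerian circuit and Eulerian path exist.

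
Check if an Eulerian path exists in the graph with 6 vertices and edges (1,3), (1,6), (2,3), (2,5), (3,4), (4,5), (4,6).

Step 1: Find the degree of each vertex:
  deg(1) = 2
  deg(2) = 2
  deg(3) = 3
  deg(4) = 3
  deg(5) = 2
  deg(6) = 2

Step 2: Count vertices with odd degree:
  Odd-degree vertices: 3, 4 (2 total)

Step 3: Apply Euler's theorem:
  - Eulerian circuit exists iff graph is connected and all vertices have even degree
  - Eulerian path exists iff graph is connected and has 0 or 2 odd-degree vertices

Graph is connected with exactly 2 odd-degree vertices (3, 4).
Eulerian path exists (starting and ending at the odd-degree vertices), but no Eulerian circuit.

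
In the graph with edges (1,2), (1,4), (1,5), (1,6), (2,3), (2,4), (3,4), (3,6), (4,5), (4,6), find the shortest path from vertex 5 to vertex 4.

Step 1: Build adjacency list:
  1: 2, 4, 5, 6
  2: 1, 3, 4
  3: 2, 4, 6
  4: 1, 2, 3, 5, 6
  5: 1, 4
  6: 1, 3, 4

Step 2: BFS from vertex 5 to find shortest path to 4:
  vertex 1 reached at distance 1
  vertex 4 reached at distance 1

Step 3: Shortest path: 5 -> 4
Path length: 1 edge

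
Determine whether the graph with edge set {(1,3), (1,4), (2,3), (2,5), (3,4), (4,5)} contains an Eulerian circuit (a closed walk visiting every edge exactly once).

Step 1: Find the degree of each vertex:
  deg(1) = 2
  deg(2) = 2
  deg(3) = 3
  deg(4) = 3
  deg(5) = 2

Step 2: Count vertices with odd degree:
  Odd-degree vertices: 3, 4 (2 total)

Step 3: Apply Euler's theorem:
  - Eulerian circuit exists iff graph is connected and all vertices have even degree
  - Eulerian path exists iff graph is connected and has 0 or 2 odd-degree vertices

Graph is connected with exactly 2 odd-degree vertices (3, 4).
Eulerian path exists (starting and ending at the odd-degree vertices), but no Eulerian circuit.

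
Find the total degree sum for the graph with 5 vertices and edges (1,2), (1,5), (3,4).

Step 1: Count edges incident to each vertex:
  deg(1) = 2 (neighbors: 2, 5)
  deg(2) = 1 (neighbors: 1)
  deg(3) = 1 (neighbors: 4)
  deg(4) = 1 (neighbors: 3)
  deg(5) = 1 (neighbors: 1)

Step 2: Sum all degrees:
  2 + 1 + 1 + 1 + 1 = 6

Verification: sum of degrees = 2 * |E| = 2 * 3 = 6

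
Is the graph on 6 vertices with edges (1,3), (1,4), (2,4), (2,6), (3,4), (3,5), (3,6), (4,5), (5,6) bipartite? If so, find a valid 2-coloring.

Step 1: Attempt 2-coloring using BFS:
  Start at vertex 1, assign color 0
  Color vertex 3 with color 1 (neighbor of 1)
  Color vertex 4 with color 1 (neighbor of 1)

Step 2: Conflict found! Vertices 3 and 4 are adjacent but have the same color.
This means the graph contains an odd cycle.

The graph is NOT bipartite.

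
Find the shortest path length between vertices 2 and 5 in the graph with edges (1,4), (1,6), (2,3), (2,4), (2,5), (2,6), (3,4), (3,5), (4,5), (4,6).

Step 1: Build adjacency list:
  1: 4, 6
  2: 3, 4, 5, 6
  3: 2, 4, 5
  4: 1, 2, 3, 5, 6
  5: 2, 3, 4
  6: 1, 2, 4

Step 2: BFS from vertex 2 to find shortest path to 5:
  vertex 3 reached at distance 1
  vertex 4 reached at distance 1
  vertex 5 reached at distance 1

Step 3: Shortest path: 2 -> 5
Path length: 1 edge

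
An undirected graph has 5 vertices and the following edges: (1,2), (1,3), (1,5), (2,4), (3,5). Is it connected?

Step 1: Build adjacency list from edges:
  1: 2, 3, 5
  2: 1, 4
  3: 1, 5
  4: 2
  5: 1, 3

Step 2: Run BFS/DFS from vertex 1:
  Visited: {1, 2, 3, 5, 4}
  Reached 5 of 5 vertices

Step 3: All 5 vertices reached from vertex 1, so the graph is connected.
Answer: Yes, the graph is connected.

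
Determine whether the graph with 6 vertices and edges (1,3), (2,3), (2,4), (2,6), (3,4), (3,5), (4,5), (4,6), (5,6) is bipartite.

Step 1: Attempt 2-coloring using BFS:
  Start at vertex 1, assign color 0
  Color vertex 3 with color 1 (neighbor of 1)
  Color vertex 2 with color 0 (neighbor of 3)
  Color vertex 4 with color 0 (neighbor of 3)
  Color vertex 5 with color 0 (neighbor of 3)

Step 2: Conflict found! Vertices 2 and 4 are adjacent but have the same color.
This means the graph contains an odd cycle.

The graph is NOT bipartite.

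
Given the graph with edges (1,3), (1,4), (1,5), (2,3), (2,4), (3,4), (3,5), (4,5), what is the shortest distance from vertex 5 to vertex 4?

Step 1: Build adjacency list:
  1: 3, 4, 5
  2: 3, 4
  3: 1, 2, 4, 5
  4: 1, 2, 3, 5
  5: 1, 3, 4

Step 2: BFS from vertex 5 to find shortest path to 4:
  vertex 1 reached at distance 1
  vertex 3 reached at distance 1
  vertex 4 reached at distance 1

Step 3: Shortest path: 5 -> 4
Path length: 1 edge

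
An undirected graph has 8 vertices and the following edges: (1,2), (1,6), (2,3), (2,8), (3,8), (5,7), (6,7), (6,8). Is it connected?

Step 1: Build adjacency list from edges:
  1: 2, 6
  2: 1, 3, 8
  3: 2, 8
  4: (none)
  5: 7
  6: 1, 7, 8
  7: 5, 6
  8: 2, 3, 6

Step 2: Run BFS/DFS from vertex 1:
  Visited: {1, 2, 6, 3, 8, 7, 5}
  Reached 7 of 8 vertices

Step 3: Only 7 of 8 vertices reached. Graph is disconnected.
Connected components: {1, 2, 3, 5, 6, 7, 8}, {4}
Answer: No, the graph is not connected (2 components).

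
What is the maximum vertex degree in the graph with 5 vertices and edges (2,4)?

Step 1: Count edges incident to each vertex:
  deg(1) = 0 (neighbors: none)
  deg(2) = 1 (neighbors: 4)
  deg(3) = 0 (neighbors: none)
  deg(4) = 1 (neighbors: 2)
  deg(5) = 0 (neighbors: none)

Step 2: Find maximum:
  max(0, 1, 0, 1, 0) = 1 (vertex 2)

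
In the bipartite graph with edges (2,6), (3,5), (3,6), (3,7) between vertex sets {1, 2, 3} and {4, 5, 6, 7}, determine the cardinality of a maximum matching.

Step 1: List the neighbors of each left vertex:
  1: (none)
  2: 6
  3: 5, 6, 7

Step 2: Greedily match left vertices, then look for augmenting paths:
  Match 2 -- 6
  Match 3 -- 5
  No augmenting path remains.

Step 3: Verify this is maximum:
  Matching has size 2. The vertex set {2, 3} covers every edge and has size 2; any matching has at most one edge per cover vertex, so 2 is maximum (König's theorem).

Maximum matching: {(2,6), (3,5)}
Size: 2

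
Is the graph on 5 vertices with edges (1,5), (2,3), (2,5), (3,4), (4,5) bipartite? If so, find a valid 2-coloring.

Step 1: Attempt 2-coloring using BFS:
  Start at vertex 1, assign color 0
  Color vertex 5 with color 1 (neighbor of 1)
  Color vertex 2 with color 0 (neighbor of 5)
  Color vertex 4 with color 0 (neighbor of 5)
  Color vertex 3 with color 1 (neighbor of 2)

Step 2: 2-coloring succeeded. No conflicts found.
  Set A (color 0): {1, 2, 4}
  Set B (color 1): {3, 5}

The graph is bipartite with partition {1, 2, 4}, {3, 5}.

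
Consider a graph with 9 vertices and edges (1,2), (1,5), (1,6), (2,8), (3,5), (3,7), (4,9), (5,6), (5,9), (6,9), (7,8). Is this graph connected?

Step 1: Build adjacency list from edges:
  1: 2, 5, 6
  2: 1, 8
  3: 5, 7
  4: 9
  5: 1, 3, 6, 9
  6: 1, 5, 9
  7: 3, 8
  8: 2, 7
  9: 4, 5, 6

Step 2: Run BFS/DFS from vertex 1:
  Visited: {1, 2, 5, 6, 8, 3, 9, 7, 4}
  Reached 9 of 9 vertices

Step 3: All 9 vertices reached from vertex 1, so the graph is connected.
Answer: Yes, the graph is connected.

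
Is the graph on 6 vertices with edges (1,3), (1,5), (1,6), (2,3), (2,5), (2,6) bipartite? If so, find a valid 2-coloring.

Step 1: Attempt 2-coloring using BFS:
  Start at vertex 1, assign color 0
  Color vertex 3 with color 1 (neighbor of 1)
  Color vertex 5 with color 1 (neighbor of 1)
  Color vertex 6 with color 1 (neighbor of 1)
  Color vertex 2 with color 0 (neighbor of 3)
  Start new component at vertex 4, assign color 0

Step 2: 2-coloring succeeded. No conflicts found.
  Set A (color 0): {1, 2, 4}
  Set B (color 1): {3, 5, 6}

The graph is bipartite with partition {1, 2, 4}, {3, 5, 6}.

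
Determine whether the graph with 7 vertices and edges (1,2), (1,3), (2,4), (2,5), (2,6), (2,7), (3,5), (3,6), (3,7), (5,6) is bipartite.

Step 1: Attempt 2-coloring using BFS:
  Start at vertex 1, assign color 0
  Color vertex 2 with color 1 (neighbor of 1)
  Color vertex 3 with color 1 (neighbor of 1)
  Color vertex 4 with color 0 (neighbor of 2)
  Color vertex 5 with color 0 (neighbor of 2)
  Color vertex 6 with color 0 (neighbor of 2)
  Color vertex 7 with color 0 (neighbor of 2)

Step 2: Conflict found! Vertices 5 and 6 are adjacent but have the same color.
This means the graph contains an odd cycle.

The graph is NOT bipartite.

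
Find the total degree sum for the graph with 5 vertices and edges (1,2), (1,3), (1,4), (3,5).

Step 1: Count edges incident to each vertex:
  deg(1) = 3 (neighbors: 2, 3, 4)
  deg(2) = 1 (neighbors: 1)
  deg(3) = 2 (neighbors: 1, 5)
  deg(4) = 1 (neighbors: 1)
  deg(5) = 1 (neighbors: 3)

Step 2: Sum all degrees:
  3 + 1 + 2 + 1 + 1 = 8

Verification: sum of degrees = 2 * |E| = 2 * 4 = 8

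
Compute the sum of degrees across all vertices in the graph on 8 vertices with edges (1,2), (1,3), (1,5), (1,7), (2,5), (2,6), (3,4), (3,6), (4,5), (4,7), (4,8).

Step 1: Count edges incident to each vertex:
  deg(1) = 4 (neighbors: 2, 3, 5, 7)
  deg(2) = 3 (neighbors: 1, 5, 6)
  deg(3) = 3 (neighbors: 1, 4, 6)
  deg(4) = 4 (neighbors: 3, 5, 7, 8)
  deg(5) = 3 (neighbors: 1, 2, 4)
  deg(6) = 2 (neighbors: 2, 3)
  deg(7) = 2 (neighbors: 1, 4)
  deg(8) = 1 (neighbors: 4)

Step 2: Sum all degrees:
  4 + 3 + 3 + 4 + 3 + 2 + 2 + 1 = 22

Verification: sum of degrees = 2 * |E| = 2 * 11 = 22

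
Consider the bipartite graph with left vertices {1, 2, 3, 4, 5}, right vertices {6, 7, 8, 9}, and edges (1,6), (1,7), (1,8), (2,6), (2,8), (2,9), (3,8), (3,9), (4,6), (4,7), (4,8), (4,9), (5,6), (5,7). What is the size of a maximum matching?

Step 1: List the neighbors of each left vertex:
  1: 6, 7, 8
  2: 6, 8, 9
  3: 8, 9
  4: 6, 7, 8, 9
  5: 6, 7

Step 2: Greedily match left vertices, then look for augmenting paths:
  Match 1 -- 6
  Match 2 -- 8
  Match 3 -- 9
  Match 4 -- 7
  No augmenting path remains.

Step 3: Verify this is maximum:
  Matching size 4 = min(|L|, |R|) = min(5, 4), which is an upper bound, so this matching is maximum.

Maximum matching: {(1,6), (2,8), (3,9), (4,7)}
Size: 4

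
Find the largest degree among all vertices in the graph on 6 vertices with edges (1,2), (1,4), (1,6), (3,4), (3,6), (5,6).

Step 1: Count edges incident to each vertex:
  deg(1) = 3 (neighbors: 2, 4, 6)
  deg(2) = 1 (neighbors: 1)
  deg(3) = 2 (neighbors: 4, 6)
  deg(4) = 2 (neighbors: 1, 3)
  deg(5) = 1 (neighbors: 6)
  deg(6) = 3 (neighbors: 1, 3, 5)

Step 2: Find maximum:
  max(3, 1, 2, 2, 1, 3) = 3 (vertex 1)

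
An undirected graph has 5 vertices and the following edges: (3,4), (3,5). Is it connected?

Step 1: Build adjacency list from edges:
  1: (none)
  2: (none)
  3: 4, 5
  4: 3
  5: 3

Step 2: Run BFS/DFS from vertex 1:
  Visited: {1}
  Reached 1 of 5 vertices

Step 3: Only 1 of 5 vertices reached. Graph is disconnected.
Connected components: {1}, {2}, {3, 4, 5}
Answer: No, the graph is not connected (3 components).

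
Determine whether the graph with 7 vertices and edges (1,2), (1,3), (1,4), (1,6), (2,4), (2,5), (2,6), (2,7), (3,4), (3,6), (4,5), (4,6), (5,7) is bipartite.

Step 1: Attempt 2-coloring using BFS:
  Start at vertex 1, assign color 0
  Color vertex 2 with color 1 (neighbor of 1)
  Color vertex 3 with color 1 (neighbor of 1)
  Color vertex 4 with color 1 (neighbor of 1)
  Color vertex 6 with color 1 (neighbor of 1)

Step 2: Conflict found! Vertices 2 and 4 are adjacent but have the same color.
This means the graph contains an odd cycle.

The graph is NOT bipartite.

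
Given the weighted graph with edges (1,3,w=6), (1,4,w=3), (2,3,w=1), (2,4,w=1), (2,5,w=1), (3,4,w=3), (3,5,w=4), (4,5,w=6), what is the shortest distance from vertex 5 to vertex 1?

Step 1: Build adjacency list with weights:
  1: 3(w=6), 4(w=3)
  2: 3(w=1), 4(w=1), 5(w=1)
  3: 1(w=6), 2(w=1), 4(w=3), 5(w=4)
  4: 1(w=3), 2(w=1), 3(w=3), 5(w=6)
  5: 2(w=1), 3(w=4), 4(w=6)

Step 2: Apply Dijkstra's algorithm from vertex 5:
  Visit vertex 5 (distance=0)
    Update dist[2] = 1
    Update dist[3] = 4
    Update dist[4] = 6
  Visit vertex 2 (distance=1)
    Update dist[3] = 2
    Update dist[4] = 2
  Visit vertex 3 (distance=2)
    Update dist[1] = 8
  Visit vertex 4 (distance=2)
    Update dist[1] = 5
  Visit vertex 1 (distance=5)

Step 3: Shortest path: 5 -> 2 -> 4 -> 1
Total weight: 1 + 1 + 3 = 5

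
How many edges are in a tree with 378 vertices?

A tree on n vertices always has exactly n - 1 edges.
For n = 378: edges = 378 - 1 = 377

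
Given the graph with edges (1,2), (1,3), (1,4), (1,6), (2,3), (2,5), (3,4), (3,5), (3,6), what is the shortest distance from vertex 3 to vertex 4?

Step 1: Build adjacency list:
  1: 2, 3, 4, 6
  2: 1, 3, 5
  3: 1, 2, 4, 5, 6
  4: 1, 3
  5: 2, 3
  6: 1, 3

Step 2: BFS from vertex 3 to find shortest path to 4:
  vertex 1 reached at distance 1
  vertex 2 reached at distance 1
  vertex 4 reached at distance 1

Step 3: Shortest path: 3 -> 4
Path length: 1 edge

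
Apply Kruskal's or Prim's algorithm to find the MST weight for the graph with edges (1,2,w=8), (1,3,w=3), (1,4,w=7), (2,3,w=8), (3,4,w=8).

Apply Kruskal's algorithm (sort edges by weight, add if no cycle):

Sorted edges by weight:
  (1,3) w=3
  (1,4) w=7
  (1,2) w=8
  (2,3) w=8
  (3,4) w=8

Add edge (1,3) w=3 -- no cycle. Running total: 3
Add edge (1,4) w=7 -- no cycle. Running total: 10
Add edge (1,2) w=8 -- no cycle. Running total: 18

MST edges: (1,3,w=3), (1,4,w=7), (1,2,w=8)
Total MST weight: 3 + 7 + 8 = 18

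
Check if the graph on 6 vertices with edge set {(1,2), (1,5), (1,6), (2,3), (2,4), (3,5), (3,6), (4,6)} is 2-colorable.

Step 1: Attempt 2-coloring using BFS:
  Start at vertex 1, assign color 0
  Color vertex 2 with color 1 (neighbor of 1)
  Color vertex 5 with color 1 (neighbor of 1)
  Color vertex 6 with color 1 (neighbor of 1)
  Color vertex 3 with color 0 (neighbor of 2)
  Color vertex 4 with color 0 (neighbor of 2)

Step 2: 2-coloring succeeded. No conflicts found.
  Set A (color 0): {1, 3, 4}
  Set B (color 1): {2, 5, 6}

The graph is bipartite with partition {1, 3, 4}, {2, 5, 6}.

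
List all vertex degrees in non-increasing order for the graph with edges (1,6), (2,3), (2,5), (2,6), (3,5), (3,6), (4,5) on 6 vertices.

Step 1: Count edges incident to each vertex:
  deg(1) = 1 (neighbors: 6)
  deg(2) = 3 (neighbors: 3, 5, 6)
  deg(3) = 3 (neighbors: 2, 5, 6)
  deg(4) = 1 (neighbors: 5)
  deg(5) = 3 (neighbors: 2, 3, 4)
  deg(6) = 3 (neighbors: 1, 2, 3)

Step 2: Sort degrees in non-increasing order:
  Degrees: [1, 3, 3, 1, 3, 3] -> sorted: [3, 3, 3, 3, 1, 1]

Degree sequence: [3, 3, 3, 3, 1, 1]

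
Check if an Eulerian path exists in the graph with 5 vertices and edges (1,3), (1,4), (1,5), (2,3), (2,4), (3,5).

Step 1: Find the degree of each vertex:
  deg(1) = 3
  deg(2) = 2
  deg(3) = 3
  deg(4) = 2
  deg(5) = 2

Step 2: Count vertices with odd degree:
  Odd-degree vertices: 1, 3 (2 total)

Step 3: Apply Euler's theorem:
  - Eulerian circuit exists iff graph is connected and all vertices have even degree
  - Eulerian path exists iff graph is connected and has 0 or 2 odd-degree vertices

Graph is connected with exactly 2 odd-degree vertices (1, 3).
Eulerian path exists (starting and ending at the odd-degree vertices), but no Eulerian circuit.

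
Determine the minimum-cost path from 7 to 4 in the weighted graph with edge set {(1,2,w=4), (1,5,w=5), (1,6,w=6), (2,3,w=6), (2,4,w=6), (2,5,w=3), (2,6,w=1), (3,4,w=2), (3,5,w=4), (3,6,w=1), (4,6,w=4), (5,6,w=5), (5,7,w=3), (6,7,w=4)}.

Step 1: Build adjacency list with weights:
  1: 2(w=4), 5(w=5), 6(w=6)
  2: 1(w=4), 3(w=6), 4(w=6), 5(w=3), 6(w=1)
  3: 2(w=6), 4(w=2), 5(w=4), 6(w=1)
  4: 2(w=6), 3(w=2), 6(w=4)
  5: 1(w=5), 2(w=3), 3(w=4), 6(w=5), 7(w=3)
  6: 1(w=6), 2(w=1), 3(w=1), 4(w=4), 5(w=5), 7(w=4)
  7: 5(w=3), 6(w=4)

Step 2: Apply Dijkstra's algorithm from vertex 7:
  Visit vertex 7 (distance=0)
    Update dist[5] = 3
    Update dist[6] = 4
  Visit vertex 5 (distance=3)
    Update dist[1] = 8
    Update dist[2] = 6
    Update dist[3] = 7
  Visit vertex 6 (distance=4)
    Update dist[2] = 5
    Update dist[3] = 5
    Update dist[4] = 8
  Visit vertex 2 (distance=5)
  Visit vertex 3 (distance=5)
    Update dist[4] = 7
  Visit vertex 4 (distance=7)

Step 3: Shortest path: 7 -> 6 -> 3 -> 4
Total weight: 4 + 1 + 2 = 7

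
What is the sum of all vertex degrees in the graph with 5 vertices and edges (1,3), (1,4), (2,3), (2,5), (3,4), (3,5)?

Step 1: Count edges incident to each vertex:
  deg(1) = 2 (neighbors: 3, 4)
  deg(2) = 2 (neighbors: 3, 5)
  deg(3) = 4 (neighbors: 1, 2, 4, 5)
  deg(4) = 2 (neighbors: 1, 3)
  deg(5) = 2 (neighbors: 2, 3)

Step 2: Sum all degrees:
  2 + 2 + 4 + 2 + 2 = 12

Verification: sum of degrees = 2 * |E| = 2 * 6 = 12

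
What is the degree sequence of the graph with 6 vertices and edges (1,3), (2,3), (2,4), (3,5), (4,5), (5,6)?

Step 1: Count edges incident to each vertex:
  deg(1) = 1 (neighbors: 3)
  deg(2) = 2 (neighbors: 3, 4)
  deg(3) = 3 (neighbors: 1, 2, 5)
  deg(4) = 2 (neighbors: 2, 5)
  deg(5) = 3 (neighbors: 3, 4, 6)
  deg(6) = 1 (neighbors: 5)

Step 2: Sort degrees in non-increasing order:
  Degrees: [1, 2, 3, 2, 3, 1] -> sorted: [3, 3, 2, 2, 1, 1]

Degree sequence: [3, 3, 2, 2, 1, 1]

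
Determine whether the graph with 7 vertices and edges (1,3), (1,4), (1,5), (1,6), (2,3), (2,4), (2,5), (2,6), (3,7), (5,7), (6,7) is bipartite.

Step 1: Attempt 2-coloring using BFS:
  Start at vertex 1, assign color 0
  Color vertex 3 with color 1 (neighbor of 1)
  Color vertex 4 with color 1 (neighbor of 1)
  Color vertex 5 with color 1 (neighbor of 1)
  Color vertex 6 with color 1 (neighbor of 1)
  Color vertex 2 with color 0 (neighbor of 3)
  Color vertex 7 with color 0 (neighbor of 3)

Step 2: 2-coloring succeeded. No conflicts found.
  Set A (color 0): {1, 2, 7}
  Set B (color 1): {3, 4, 5, 6}

The graph is bipartite with partition {1, 2, 7}, {3, 4, 5, 6}.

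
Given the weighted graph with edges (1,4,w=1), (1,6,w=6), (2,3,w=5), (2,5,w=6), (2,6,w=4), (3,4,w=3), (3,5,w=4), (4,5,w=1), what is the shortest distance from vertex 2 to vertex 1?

Step 1: Build adjacency list with weights:
  1: 4(w=1), 6(w=6)
  2: 3(w=5), 5(w=6), 6(w=4)
  3: 2(w=5), 4(w=3), 5(w=4)
  4: 1(w=1), 3(w=3), 5(w=1)
  5: 2(w=6), 3(w=4), 4(w=1)
  6: 1(w=6), 2(w=4)

Step 2: Apply Dijkstra's algorithm from vertex 2:
  Visit vertex 2 (distance=0)
    Update dist[3] = 5
    Update dist[5] = 6
    Update dist[6] = 4
  Visit vertex 6 (distance=4)
    Update dist[1] = 10
  Visit vertex 3 (distance=5)
    Update dist[4] = 8
  Visit vertex 5 (distance=6)
    Update dist[4] = 7
  Visit vertex 4 (distance=7)
    Update dist[1] = 8
  Visit vertex 1 (distance=8)

Step 3: Shortest path: 2 -> 5 -> 4 -> 1
Total weight: 6 + 1 + 1 = 8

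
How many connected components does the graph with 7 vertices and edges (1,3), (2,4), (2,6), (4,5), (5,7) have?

Step 1: Build adjacency list from edges:
  1: 3
  2: 4, 6
  3: 1
  4: 2, 5
  5: 4, 7
  6: 2
  7: 5

Step 2: Run BFS/DFS from vertex 1:
  Visited: {1, 3}
  Reached 2 of 7 vertices

Step 3: Only 2 of 7 vertices reached. Graph is disconnected.
Connected components: {1, 3}, {2, 4, 5, 6, 7}
Number of connected components: 2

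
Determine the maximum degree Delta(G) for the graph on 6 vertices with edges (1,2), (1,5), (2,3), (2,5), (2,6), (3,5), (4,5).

Step 1: Count edges incident to each vertex:
  deg(1) = 2 (neighbors: 2, 5)
  deg(2) = 4 (neighbors: 1, 3, 5, 6)
  deg(3) = 2 (neighbors: 2, 5)
  deg(4) = 1 (neighbors: 5)
  deg(5) = 4 (neighbors: 1, 2, 3, 4)
  deg(6) = 1 (neighbors: 2)

Step 2: Find maximum:
  max(2, 4, 2, 1, 4, 1) = 4 (vertex 2)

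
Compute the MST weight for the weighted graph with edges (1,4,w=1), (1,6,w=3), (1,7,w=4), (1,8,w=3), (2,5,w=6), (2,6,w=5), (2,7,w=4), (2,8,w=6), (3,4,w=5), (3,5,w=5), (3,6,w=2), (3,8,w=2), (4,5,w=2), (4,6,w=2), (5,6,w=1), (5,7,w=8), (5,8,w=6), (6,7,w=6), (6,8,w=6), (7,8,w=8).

Apply Kruskal's algorithm (sort edges by weight, add if no cycle):

Sorted edges by weight:
  (1,4) w=1
  (5,6) w=1
  (3,8) w=2
  (3,6) w=2
  (4,5) w=2
  (4,6) w=2
  (1,8) w=3
  (1,6) w=3
  (1,7) w=4
  (2,7) w=4
  (2,6) w=5
  (3,4) w=5
  (3,5) w=5
  (2,8) w=6
  (2,5) w=6
  (5,8) w=6
  (6,7) w=6
  (6,8) w=6
  (5,7) w=8
  (7,8) w=8

Add edge (1,4) w=1 -- no cycle. Running total: 1
Add edge (5,6) w=1 -- no cycle. Running total: 2
Add edge (3,8) w=2 -- no cycle. Running total: 4
Add edge (3,6) w=2 -- no cycle. Running total: 6
Add edge (4,5) w=2 -- no cycle. Running total: 8
Skip edge (4,6) w=2 -- would create cycle
Skip edge (1,8) w=3 -- would create cycle
Skip edge (1,6) w=3 -- would create cycle
Add edge (1,7) w=4 -- no cycle. Running total: 12
Add edge (2,7) w=4 -- no cycle. Running total: 16

MST edges: (1,4,w=1), (5,6,w=1), (3,8,w=2), (3,6,w=2), (4,5,w=2), (1,7,w=4), (2,7,w=4)
Total MST weight: 1 + 1 + 2 + 2 + 2 + 4 + 4 = 16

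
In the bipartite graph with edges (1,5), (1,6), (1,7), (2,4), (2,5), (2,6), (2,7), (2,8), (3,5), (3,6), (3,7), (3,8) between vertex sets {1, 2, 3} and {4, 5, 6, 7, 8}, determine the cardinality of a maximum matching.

Step 1: List the neighbors of each left vertex:
  1: 5, 6, 7
  2: 4, 5, 6, 7, 8
  3: 5, 6, 7, 8

Step 2: Greedily match left vertices, then look for augmenting paths:
  Match 1 -- 5
  Match 2 -- 4
  Match 3 -- 6
  No augmenting path remains.

Step 3: Verify this is maximum:
  Matching size 3 = min(|L|, |R|) = min(3, 5), which is an upper bound, so this matching is maximum.

Maximum matching: {(1,5), (2,4), (3,6)}
Size: 3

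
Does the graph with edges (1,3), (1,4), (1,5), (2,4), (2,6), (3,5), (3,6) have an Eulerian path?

Step 1: Find the degree of each vertex:
  deg(1) = 3
  deg(2) = 2
  deg(3) = 3
  deg(4) = 2
  deg(5) = 2
  deg(6) = 2

Step 2: Count vertices with odd degree:
  Odd-degree vertices: 1, 3 (2 total)

Step 3: Apply Euler's theorem:
  - Eulerian circuit exists iff graph is connected and all vertices have even degree
  - Eulerian path exists iff graph is connected and has 0 or 2 odd-degree vertices

Graph is connected with exactly 2 odd-degree vertices (1, 3).
Eulerian path exists (starting and ending at the odd-degree vertices), but no Eulerian circuit.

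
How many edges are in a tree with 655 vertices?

A tree on n vertices always has exactly n - 1 edges.
For n = 655: edges = 655 - 1 = 654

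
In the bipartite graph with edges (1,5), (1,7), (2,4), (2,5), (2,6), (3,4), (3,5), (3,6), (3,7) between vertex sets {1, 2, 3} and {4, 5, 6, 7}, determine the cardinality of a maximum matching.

Step 1: List the neighbors of each left vertex:
  1: 5, 7
  2: 4, 5, 6
  3: 4, 5, 6, 7

Step 2: Greedily match left vertices, then look for augmenting paths:
  Match 1 -- 5
  Match 2 -- 4
  Match 3 -- 6
  No augmenting path remains.

Step 3: Verify this is maximum:
  Matching size 3 = min(|L|, |R|) = min(3, 4), which is an upper bound, so this matching is maximum.

Maximum matching: {(1,5), (2,4), (3,6)}
Size: 3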